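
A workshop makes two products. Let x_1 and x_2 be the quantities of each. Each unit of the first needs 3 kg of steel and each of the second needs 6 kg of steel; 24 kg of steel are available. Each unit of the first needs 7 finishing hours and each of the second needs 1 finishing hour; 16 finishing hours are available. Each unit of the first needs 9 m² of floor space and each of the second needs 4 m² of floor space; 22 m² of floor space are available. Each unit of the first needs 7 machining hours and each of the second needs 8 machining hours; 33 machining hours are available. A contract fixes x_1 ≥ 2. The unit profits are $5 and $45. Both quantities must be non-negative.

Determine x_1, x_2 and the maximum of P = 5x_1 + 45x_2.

Extreme points and P = 5x_1 + 45x_2:
  (16/7, 0) → P = 80/7
  (2, 0) → P = 10
  (42/19, 10/19) → P = 660/19
  (2, 1) → P = 55

At the optimal vertex, 9x_1 + 4x_2 = 22 and x_1 = 2.
Solving simultaneously gives x_1 = 2, x_2 = 1.

x_1 = 2, x_2 = 1, maximum P = 55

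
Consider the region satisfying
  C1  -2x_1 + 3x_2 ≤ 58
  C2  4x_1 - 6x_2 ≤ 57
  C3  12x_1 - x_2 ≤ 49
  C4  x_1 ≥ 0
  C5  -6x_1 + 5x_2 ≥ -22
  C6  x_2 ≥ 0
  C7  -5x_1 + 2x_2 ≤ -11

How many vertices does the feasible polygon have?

4

The feasible vertices (each the meet of two boundaries and inside every other half-plane) are:
  (223/54, 5/9)
  (87/19, 113/19)
  (11/3, 0)
  (11/5, 0)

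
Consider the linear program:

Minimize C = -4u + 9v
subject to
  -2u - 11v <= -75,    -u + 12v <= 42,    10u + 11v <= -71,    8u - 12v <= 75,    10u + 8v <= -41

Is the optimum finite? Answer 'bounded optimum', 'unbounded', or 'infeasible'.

The boundaries -2u - 11v = -75 and 10u + 11v = -71 meet at (-73/4, 223/22), but that point violates -u + 12v ≤ 42. Every candidate vertex is excluded by some other constraint, so the feasible region is empty.

infeasible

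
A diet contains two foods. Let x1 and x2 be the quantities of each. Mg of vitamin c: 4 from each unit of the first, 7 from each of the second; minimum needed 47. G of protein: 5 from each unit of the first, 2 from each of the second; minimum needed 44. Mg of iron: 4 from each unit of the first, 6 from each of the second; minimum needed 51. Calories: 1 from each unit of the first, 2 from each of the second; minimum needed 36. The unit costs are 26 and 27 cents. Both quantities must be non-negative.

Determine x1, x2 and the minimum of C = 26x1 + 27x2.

Feasible corners and C = 26x1 + 27x2:
  (0, 22) → C = 594
  (36, 0) → C = 936
  (2, 17) → C = 511
The feasible region is unbounded (it extends along (0, 1), (1, 0)), but C strictly increases along every unbounded feasible direction, so there is no improving ray and the minimum is attained at a vertex.

The binding constraints are 5x1 + 2x2 = 44 and x1 + 2x2 = 36.
Solving simultaneously gives x1 = 2, x2 = 17.

x1 = 2, x2 = 17, minimum C = 511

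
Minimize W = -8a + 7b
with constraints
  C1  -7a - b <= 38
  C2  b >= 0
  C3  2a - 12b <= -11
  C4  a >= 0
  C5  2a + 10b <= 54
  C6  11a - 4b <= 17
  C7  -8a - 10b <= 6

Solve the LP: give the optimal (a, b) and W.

Extreme points and W = -8a + 7b:
  (0, 11/12) → W = 77/12
  (2, 5/4) → W = -29/4
  (0, 27/5) → W = 189/5
  (193/59, 280/59) → W = 416/59

a = 2, b = 5/4, minimum W = -29/4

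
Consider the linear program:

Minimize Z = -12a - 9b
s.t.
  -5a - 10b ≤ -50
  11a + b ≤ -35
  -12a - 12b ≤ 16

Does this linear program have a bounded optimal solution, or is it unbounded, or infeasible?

From the feasible point (-80/21, 145/21), moving in the direction (-1, 11) keeps every constraint satisfied while Z decreases without bound.

unbounded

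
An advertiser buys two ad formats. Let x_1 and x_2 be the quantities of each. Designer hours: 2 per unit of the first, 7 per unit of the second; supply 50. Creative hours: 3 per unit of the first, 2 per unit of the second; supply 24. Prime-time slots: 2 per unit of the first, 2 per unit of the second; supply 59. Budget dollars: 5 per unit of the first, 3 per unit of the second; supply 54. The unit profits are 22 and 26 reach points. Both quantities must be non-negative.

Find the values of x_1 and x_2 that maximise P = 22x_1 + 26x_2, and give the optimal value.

x_1 = 4, x_2 = 6, maximum P = 244

Vertices and P = 22x_1 + 26x_2:
  (0, 0) → P = 0
  (0, 50/7) → P = 1300/7
  (8, 0) → P = 176
  (4, 6) → P = 244

The binding constraints are 2x_1 + 7x_2 = 50 and 3x_1 + 2x_2 = 24.
Solving simultaneously gives x_1 = 4, x_2 = 6.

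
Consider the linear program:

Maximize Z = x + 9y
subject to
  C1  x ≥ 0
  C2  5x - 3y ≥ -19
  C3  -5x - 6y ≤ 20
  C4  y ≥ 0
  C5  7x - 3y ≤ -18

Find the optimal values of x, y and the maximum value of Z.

The optimum lies where 5x - 3y = -19 and 7x - 3y = -18.
Solving simultaneously gives x = 1/2, y = 43/6.

x = 1/2, y = 43/6, maximum Z = 65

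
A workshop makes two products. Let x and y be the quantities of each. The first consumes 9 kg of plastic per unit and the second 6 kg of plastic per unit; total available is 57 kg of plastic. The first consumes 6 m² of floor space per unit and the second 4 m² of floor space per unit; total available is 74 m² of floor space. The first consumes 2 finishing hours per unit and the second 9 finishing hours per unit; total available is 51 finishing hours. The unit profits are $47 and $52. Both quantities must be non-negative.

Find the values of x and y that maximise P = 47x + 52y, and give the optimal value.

x = 3, y = 5, maximum P = 401

Vertices and P = 47x + 52y:
  (0, 0) → P = 0
  (0, 17/3) → P = 884/3
  (19/3, 0) → P = 893/3
  (3, 5) → P = 401

At the optimal vertex, 9x + 6y = 57 and 2x + 9y = 51.
Solving simultaneously gives x = 3, y = 5.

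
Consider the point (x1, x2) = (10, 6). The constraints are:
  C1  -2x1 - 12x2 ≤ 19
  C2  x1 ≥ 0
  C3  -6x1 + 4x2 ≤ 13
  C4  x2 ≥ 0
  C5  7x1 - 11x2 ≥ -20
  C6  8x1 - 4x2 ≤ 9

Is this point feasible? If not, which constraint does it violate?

Constraint C6: 8x1 - 4x2 = 56, which is not ≤ 9. All other constraints are satisfied.

not feasible — violates C6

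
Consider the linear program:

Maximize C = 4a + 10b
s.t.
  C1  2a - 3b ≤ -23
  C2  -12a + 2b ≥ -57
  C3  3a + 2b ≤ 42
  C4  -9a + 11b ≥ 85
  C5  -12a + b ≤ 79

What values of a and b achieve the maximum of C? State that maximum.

Feasible corners and C = 4a + 10b:
  (-2/5, 37/5) → C = 362/5
  (-107/17, 59/17) → C = 162/17
  (292/51, 211/17) → C = 7498/51
  (-116/27, 247/9) → C = 6946/27

At the optimal vertex, 3a + 2b = 42 and -12a + b = 79.
Solving simultaneously gives a = -116/27, b = 247/9.

a = -116/27, b = 247/9, maximum C = 6946/27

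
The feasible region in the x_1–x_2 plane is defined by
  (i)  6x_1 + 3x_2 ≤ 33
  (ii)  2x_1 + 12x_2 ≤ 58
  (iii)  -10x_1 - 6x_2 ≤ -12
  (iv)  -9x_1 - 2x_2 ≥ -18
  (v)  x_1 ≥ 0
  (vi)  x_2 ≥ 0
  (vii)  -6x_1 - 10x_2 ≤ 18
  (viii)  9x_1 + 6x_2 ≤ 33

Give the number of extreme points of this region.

6

Pairwise boundary intersections that survive every other constraint:
  (0, 29/6)
  (1/2, 19/4)
  (0, 2)
  (6/5, 0)
  (2, 0)
  (7/6, 15/4)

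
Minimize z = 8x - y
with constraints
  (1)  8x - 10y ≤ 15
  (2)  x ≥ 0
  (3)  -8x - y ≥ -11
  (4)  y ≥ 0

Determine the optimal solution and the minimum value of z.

Extreme points and z = 8x - y:
  (0, 11) → z = -11
  (0, 0) → z = 0
  (11/8, 0) → z = 11

The optimum lies where x = 0 and -8x - y = -11.
Solving simultaneously gives x = 0, y = 11.

x = 0, y = 11, minimum z = -11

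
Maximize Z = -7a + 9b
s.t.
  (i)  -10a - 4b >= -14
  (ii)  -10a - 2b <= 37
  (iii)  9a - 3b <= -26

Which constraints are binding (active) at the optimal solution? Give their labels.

Extreme points and Z = -7a + 9b:
  (-44/5, 51/2) → Z = 2911/10
  (-31/33, 193/33) → Z = 1954/33
  (-163/48, -73/48) → Z = 121/12

The maximum is at (-44/5, 51/2). Substituting into each constraint, equality holds for (i) and (ii); the remaining constraints have slack.

(i) and (ii)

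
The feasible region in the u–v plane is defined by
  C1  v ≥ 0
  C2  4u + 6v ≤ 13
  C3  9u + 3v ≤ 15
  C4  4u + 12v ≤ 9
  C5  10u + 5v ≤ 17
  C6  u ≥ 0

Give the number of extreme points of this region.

5

Of the 15 pairwise boundary intersections, those satisfying every inequality are:
  (5/3, 0)
  (0, 0)
  (8/5, 1/5)
  (159/100, 11/50)
  (0, 3/4)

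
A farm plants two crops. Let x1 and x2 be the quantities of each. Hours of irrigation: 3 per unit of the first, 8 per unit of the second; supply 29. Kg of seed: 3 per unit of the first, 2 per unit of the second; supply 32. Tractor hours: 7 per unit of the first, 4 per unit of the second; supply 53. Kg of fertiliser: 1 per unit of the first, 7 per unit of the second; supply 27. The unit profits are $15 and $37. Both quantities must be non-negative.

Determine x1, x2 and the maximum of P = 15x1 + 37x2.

x1 = 7, x2 = 1, maximum P = 142

Extreme points and P = 15x1 + 37x2:
  (0, 0) → P = 0
  (0, 29/8) → P = 1073/8
  (53/7, 0) → P = 795/7
  (7, 1) → P = 142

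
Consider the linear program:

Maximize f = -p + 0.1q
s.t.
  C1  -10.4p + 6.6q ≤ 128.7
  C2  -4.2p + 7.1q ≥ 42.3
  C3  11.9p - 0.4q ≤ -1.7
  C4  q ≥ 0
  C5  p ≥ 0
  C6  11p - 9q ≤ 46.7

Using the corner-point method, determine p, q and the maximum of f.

Feasible corners and f = -p + 0.1q:
  (2013/3719, 151385/7438) → f = 22225/14876
  (0, 39/2) → f = 39/20
  (485/8281, 7089/1183) → f = 44773/82810
  (0, 423/71) → f = 423/710

p = 0, q = 19.5, maximum f = 1.95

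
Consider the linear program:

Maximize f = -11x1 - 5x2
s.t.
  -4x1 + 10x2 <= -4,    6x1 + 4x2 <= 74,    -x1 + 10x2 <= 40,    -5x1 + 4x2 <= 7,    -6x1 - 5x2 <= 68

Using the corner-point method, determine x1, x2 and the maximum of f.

x1 = -307/49, x2 = -298/49, maximum f = 4867/49

Corner points and f = -11x1 - 5x2:
  (189/19, 68/19) → f = -2419/19
  (-43/17, -24/17) → f = 593/17
  (107, -142) → f = -467
  (-307/49, -298/49) → f = 4867/49

The binding constraints are -5x1 + 4x2 = 7 and -6x1 - 5x2 = 68.
Solving simultaneously gives x1 = -307/49, x2 = -298/49.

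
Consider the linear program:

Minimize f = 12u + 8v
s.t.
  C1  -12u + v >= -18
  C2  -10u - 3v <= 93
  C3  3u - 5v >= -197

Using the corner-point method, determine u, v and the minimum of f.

Feasible corners and f = 12u + 8v:
  (-39/46, -648/23) → f = -5418/23
  (287/57, 806/19) → f = 7596/19
  (-1056/59, 1691/59) → f = 856/59

The optimum lies where -12u + v = -18 and -10u - 3v = 93.
Solving simultaneously gives u = -39/46, v = -648/23.

u = -39/46, v = -648/23, minimum f = -5418/23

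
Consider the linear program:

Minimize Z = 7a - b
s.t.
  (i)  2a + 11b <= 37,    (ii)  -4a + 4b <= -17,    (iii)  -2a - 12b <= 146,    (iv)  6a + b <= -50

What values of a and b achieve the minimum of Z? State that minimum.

a = -95/14, b = -309/28, minimum Z = -1021/28

Extreme points and Z = 7a - b:
  (-95/14, -309/28) → Z = -1021/28
  (-183/28, -151/14) → Z = -979/28
  (-227/35, -388/35) → Z = -1201/35

The optimum lies where -4a + 4b = -17 and -2a - 12b = 146.
Solving simultaneously gives a = -95/14, b = -309/28.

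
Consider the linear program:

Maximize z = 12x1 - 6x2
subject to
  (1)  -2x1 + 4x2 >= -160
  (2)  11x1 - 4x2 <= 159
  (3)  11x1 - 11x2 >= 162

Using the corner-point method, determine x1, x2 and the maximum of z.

Corner points and z = 12x1 - 6x2:
  (-1/9, -721/18) → z = 239
  (-556/11, -718/11) → z = -2364/11
  (1101/77, -3/7) → z = 13410/77

x1 = -1/9, x2 = -721/18, maximum z = 239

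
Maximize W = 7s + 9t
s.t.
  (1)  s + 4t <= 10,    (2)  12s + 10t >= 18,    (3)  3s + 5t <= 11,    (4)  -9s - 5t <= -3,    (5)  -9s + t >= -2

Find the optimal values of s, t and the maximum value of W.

s = 7/16, t = 31/16, maximum W = 41/2

Extreme points and W = 7s + 9t:
  (-2/3, 13/5) → W = 281/15
  (19/51, 23/17) → W = 754/51
  (7/16, 31/16) → W = 41/2

The binding constraints are 3s + 5t = 11 and -9s + t = -2.
Solving simultaneously gives s = 7/16, t = 31/16.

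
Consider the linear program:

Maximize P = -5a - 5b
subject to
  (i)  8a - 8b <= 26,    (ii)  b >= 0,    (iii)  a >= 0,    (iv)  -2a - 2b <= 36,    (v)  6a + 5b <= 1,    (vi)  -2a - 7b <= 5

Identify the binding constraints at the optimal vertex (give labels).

(ii) and (iii)

Extreme points and P = -5a - 5b:
  (0, 0) → P = 0
  (1/6, 0) → P = -5/6
  (0, 1/5) → P = -1

The maximum is at (0, 0). Substituting into each constraint, equality holds for (ii) and (iii); the remaining constraints have slack.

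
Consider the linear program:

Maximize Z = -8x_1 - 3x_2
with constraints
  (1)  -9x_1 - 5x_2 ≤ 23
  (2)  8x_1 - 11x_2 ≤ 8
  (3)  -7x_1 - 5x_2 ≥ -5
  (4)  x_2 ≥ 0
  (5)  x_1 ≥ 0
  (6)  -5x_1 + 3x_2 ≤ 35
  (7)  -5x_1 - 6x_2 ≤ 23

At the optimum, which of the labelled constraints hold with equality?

(4) and (5)

Feasible corners and Z = -8x_1 - 3x_2:
  (5/7, 0) → Z = -40/7
  (0, 1) → Z = -3
  (0, 0) → Z = 0

The maximum is at (0, 0). Substituting into each constraint, equality holds for (4) and (5); the remaining constraints have slack.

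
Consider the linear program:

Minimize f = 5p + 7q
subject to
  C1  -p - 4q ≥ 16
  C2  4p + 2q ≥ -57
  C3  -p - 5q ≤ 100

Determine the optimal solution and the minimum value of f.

p = -85/18, q = -343/18, minimum f = -157

Feasible corners and f = 5p + 7q:
  (-14, -1/2) → f = -147/2
  (320, -84) → f = 1012
  (-85/18, -343/18) → f = -157

The optimum lies where 4p + 2q = -57 and -p - 5q = 100.
Solving simultaneously gives p = -85/18, q = -343/18.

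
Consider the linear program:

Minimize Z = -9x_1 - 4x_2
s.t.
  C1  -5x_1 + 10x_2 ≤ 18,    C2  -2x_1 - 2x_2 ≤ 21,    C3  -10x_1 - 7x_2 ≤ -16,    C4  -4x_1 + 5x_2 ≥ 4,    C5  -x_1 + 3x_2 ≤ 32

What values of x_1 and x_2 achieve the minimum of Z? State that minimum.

Feasible corners and Z = -9x_1 - 4x_2:
  (34/135, 52/27) → Z = -1346/135
  (10/3, 52/15) → Z = -658/15
  (2/3, 4/3) → Z = -34/3

The optimum lies where -5x_1 + 10x_2 = 18 and -4x_1 + 5x_2 = 4.
Solving simultaneously gives x_1 = 10/3, x_2 = 52/15.

x_1 = 10/3, x_2 = 52/15, minimum Z = -658/15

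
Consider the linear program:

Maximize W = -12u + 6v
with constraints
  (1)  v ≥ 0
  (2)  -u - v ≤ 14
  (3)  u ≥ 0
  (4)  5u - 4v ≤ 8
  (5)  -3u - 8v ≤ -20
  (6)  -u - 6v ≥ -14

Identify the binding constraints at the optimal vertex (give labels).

Corner points and W = -12u + 6v:
  (36/13, 19/13) → W = -318/13
  (52/17, 31/17) → W = -438/17
  (4/5, 11/5) → W = 18/5

The maximum is at (4/5, 11/5). Substituting into each constraint, equality holds for (5) and (6); the remaining constraints have slack.

(5) and (6)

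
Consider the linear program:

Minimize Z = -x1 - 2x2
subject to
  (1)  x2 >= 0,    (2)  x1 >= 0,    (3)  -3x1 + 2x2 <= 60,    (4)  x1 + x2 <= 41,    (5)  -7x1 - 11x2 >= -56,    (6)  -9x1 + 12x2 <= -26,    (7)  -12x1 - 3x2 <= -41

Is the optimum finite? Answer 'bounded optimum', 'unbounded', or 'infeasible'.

bounded optimum

Feasible corners and Z = -x1 - 2x2:
  (8, 0) → Z = -8
  (41/12, 0) → Z = -41/12
  (958/183, 322/183) → Z = -534/61
  (10/3, 1/3) → Z = -4
The feasible region has finitely many vertices and no improving ray; the minimum is -534/61 at (958/183, 322/183).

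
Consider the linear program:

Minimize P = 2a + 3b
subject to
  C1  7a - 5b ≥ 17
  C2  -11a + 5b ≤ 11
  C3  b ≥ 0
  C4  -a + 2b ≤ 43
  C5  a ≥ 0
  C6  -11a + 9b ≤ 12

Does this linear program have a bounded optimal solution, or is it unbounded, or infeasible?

bounded optimum

Extreme points and P = 2a + 3b:
  (17/7, 0) → P = 34/7
  (213/8, 271/8) → P = 1239/8
  (363/13, 461/13) → P = 2109/13
The feasible region has finitely many vertices and no improving ray; the minimum is 34/7 at (17/7, 0).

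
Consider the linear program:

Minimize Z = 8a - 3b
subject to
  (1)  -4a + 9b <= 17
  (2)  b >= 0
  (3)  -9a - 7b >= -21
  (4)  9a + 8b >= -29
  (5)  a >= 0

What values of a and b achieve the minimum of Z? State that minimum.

The optimum lies where -4a + 9b = 17 and a = 0.
Solving simultaneously gives a = 0, b = 17/9.

a = 0, b = 17/9, minimum Z = -17/3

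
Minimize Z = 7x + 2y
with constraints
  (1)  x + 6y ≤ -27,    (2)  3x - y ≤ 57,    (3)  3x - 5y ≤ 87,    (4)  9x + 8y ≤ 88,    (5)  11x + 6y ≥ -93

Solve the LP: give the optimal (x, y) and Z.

Extreme points and Z = 7x + 2y:
  (372/23, -331/46) → Z = 2273/23
  (-33/5, -17/5) → Z = -53
  (1136/69, -173/23) → Z = 6914/69
  (57/73, -1236/73) → Z = -2073/73

x = -33/5, y = -17/5, minimum Z = -53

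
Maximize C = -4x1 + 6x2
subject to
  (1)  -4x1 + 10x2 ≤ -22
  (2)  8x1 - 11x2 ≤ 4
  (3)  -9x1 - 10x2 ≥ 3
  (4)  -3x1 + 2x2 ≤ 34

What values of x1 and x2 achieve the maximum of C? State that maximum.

x1 = -192/11, x2 = -101/11, maximum C = 162/11

Vertices and C = -4x1 + 6x2:
  (-101/18, -40/9) → C = -38/9
  (-192/11, -101/11) → C = 162/11
  (-382/17, -284/17) → C = -176/17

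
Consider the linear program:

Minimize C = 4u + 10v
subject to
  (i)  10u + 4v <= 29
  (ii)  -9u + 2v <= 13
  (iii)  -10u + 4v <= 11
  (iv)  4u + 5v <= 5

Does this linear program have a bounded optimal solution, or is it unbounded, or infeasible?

unbounded

From the feasible point (125/34, -33/17), moving in the direction (4, -10) keeps every constraint satisfied while C decreases without bound.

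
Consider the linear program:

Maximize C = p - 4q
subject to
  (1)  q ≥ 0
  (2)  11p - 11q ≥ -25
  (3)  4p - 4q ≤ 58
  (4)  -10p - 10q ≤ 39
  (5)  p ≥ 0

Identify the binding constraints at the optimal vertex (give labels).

Corner points and C = p - 4q:
  (29/2, 0) → C = 29/2
  (0, 0) → C = 0
  (0, 25/11) → C = -100/11
The feasible region is unbounded (it extends along (1, 1)), but C strictly decreases along every unbounded feasible direction, so there is no improving ray and the maximum is attained at a vertex.

The maximum is at (29/2, 0). Substituting into each constraint, equality holds for (1) and (3); the remaining constraints have slack.

(1) and (3)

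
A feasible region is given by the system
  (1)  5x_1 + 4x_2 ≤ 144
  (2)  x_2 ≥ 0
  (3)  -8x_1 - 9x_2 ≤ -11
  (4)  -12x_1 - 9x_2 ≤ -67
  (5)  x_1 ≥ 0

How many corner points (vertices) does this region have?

Intersecting each pair of boundary lines and keeping only the points that satisfy every inequality leaves:
  (144/5, 0)
  (0, 36)
  (67/12, 0)
  (0, 67/9)

4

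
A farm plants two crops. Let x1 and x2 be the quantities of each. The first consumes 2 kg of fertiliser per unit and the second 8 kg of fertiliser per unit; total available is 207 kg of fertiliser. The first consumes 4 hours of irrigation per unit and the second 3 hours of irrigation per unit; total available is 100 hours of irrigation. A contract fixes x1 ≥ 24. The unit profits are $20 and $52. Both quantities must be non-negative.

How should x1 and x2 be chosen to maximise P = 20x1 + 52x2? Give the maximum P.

x1 = 24, x2 = 4/3, maximum P = 1648/3

Vertices and P = 20x1 + 52x2:
  (25, 0) → P = 500
  (24, 0) → P = 480
  (24, 4/3) → P = 1648/3

At the optimal vertex, 4x1 + 3x2 = 100 and x1 = 24.
Solving simultaneously gives x1 = 24, x2 = 4/3.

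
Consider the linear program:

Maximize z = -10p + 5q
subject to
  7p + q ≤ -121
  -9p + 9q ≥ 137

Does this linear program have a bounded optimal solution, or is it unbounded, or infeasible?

From the feasible point (-613/36, -65/36), moving in the direction (-1, 7) keeps every constraint satisfied while z increases without bound.

unbounded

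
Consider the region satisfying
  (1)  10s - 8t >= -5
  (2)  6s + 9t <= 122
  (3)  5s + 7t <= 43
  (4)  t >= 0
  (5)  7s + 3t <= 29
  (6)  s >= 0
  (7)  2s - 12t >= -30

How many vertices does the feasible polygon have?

5

Intersecting each pair of boundary lines and keeping only the points that satisfy every inequality leaves:
  (0, 5/8)
  (45/26, 145/52)
  (29/7, 0)
  (0, 0)
  (43/15, 134/45)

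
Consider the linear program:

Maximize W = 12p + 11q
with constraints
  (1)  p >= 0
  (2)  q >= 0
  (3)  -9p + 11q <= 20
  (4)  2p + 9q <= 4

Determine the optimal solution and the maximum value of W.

Feasible corners and W = 12p + 11q:
  (0, 0) → W = 0
  (0, 4/9) → W = 44/9
  (2, 0) → W = 24

At the optimal vertex, q = 0 and 2p + 9q = 4.
Solving simultaneously gives p = 2, q = 0.

p = 2, q = 0, maximum W = 24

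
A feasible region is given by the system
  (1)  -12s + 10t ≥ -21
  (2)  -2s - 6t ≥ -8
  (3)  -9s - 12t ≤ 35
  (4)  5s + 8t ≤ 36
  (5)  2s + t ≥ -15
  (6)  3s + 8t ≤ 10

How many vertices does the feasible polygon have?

Of the 15 pairwise boundary intersections, those satisfying every inequality are:
  (-49/117, -203/78)
  (134/63, 19/42)
  (-49/5, 23/5)
  (-2, 2)
  (-29/3, 13/3)

5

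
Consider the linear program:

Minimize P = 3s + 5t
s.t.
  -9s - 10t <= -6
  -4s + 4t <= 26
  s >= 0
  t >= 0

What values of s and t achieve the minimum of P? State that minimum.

Corner points and P = 3s + 5t:
  (0, 3/5) → P = 3
  (2/3, 0) → P = 2
  (0, 13/2) → P = 65/2
The feasible region is unbounded (it extends along (1, 1), (1, 0)), but P strictly increases along every unbounded feasible direction, so there is no improving ray and the minimum is attained at a vertex.

At the optimal vertex, -9s - 10t = -6 and t = 0.
Solving simultaneously gives s = 2/3, t = 0.

s = 2/3, t = 0, minimum P = 2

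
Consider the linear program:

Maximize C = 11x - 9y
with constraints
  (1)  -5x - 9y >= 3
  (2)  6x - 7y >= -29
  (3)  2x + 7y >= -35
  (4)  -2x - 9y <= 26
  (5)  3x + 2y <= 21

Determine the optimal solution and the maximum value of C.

x = 23/3, y = -124/27, maximum C = 377/3

The binding constraints are -5x - 9y = 3 and -2x - 9y = 26.
Solving simultaneously gives x = 23/3, y = -124/27.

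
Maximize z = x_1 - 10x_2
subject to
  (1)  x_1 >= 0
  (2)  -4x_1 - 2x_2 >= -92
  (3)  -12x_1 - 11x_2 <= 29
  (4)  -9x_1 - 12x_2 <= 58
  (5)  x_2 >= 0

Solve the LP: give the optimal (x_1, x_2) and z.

Extreme points and z = x_1 - 10x_2:
  (0, 46) → z = -460
  (0, 0) → z = 0
  (23, 0) → z = 23

The optimum lies where -4x_1 - 2x_2 = -92 and x_2 = 0.
Solving simultaneously gives x_1 = 23, x_2 = 0.

x_1 = 23, x_2 = 0, maximum z = 23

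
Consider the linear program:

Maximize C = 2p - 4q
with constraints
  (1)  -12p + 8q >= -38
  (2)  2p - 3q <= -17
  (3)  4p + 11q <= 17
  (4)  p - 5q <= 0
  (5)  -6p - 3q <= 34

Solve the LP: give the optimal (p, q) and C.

p = -51/8, q = 17/12, maximum C = -221/12

Corner points and C = 2p - 4q:
  (-4, 3) → C = -20
  (-51/8, 17/12) → C = -221/12
  (-425/54, 119/27) → C = -901/27

The optimum lies where 2p - 3q = -17 and -6p - 3q = 34.
Solving simultaneously gives p = -51/8, q = 17/12.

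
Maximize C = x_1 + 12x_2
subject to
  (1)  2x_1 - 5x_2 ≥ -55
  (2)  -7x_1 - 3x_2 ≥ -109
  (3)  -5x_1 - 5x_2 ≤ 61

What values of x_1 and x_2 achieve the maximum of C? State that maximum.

x_1 = 380/41, x_2 = 603/41, maximum C = 7616/41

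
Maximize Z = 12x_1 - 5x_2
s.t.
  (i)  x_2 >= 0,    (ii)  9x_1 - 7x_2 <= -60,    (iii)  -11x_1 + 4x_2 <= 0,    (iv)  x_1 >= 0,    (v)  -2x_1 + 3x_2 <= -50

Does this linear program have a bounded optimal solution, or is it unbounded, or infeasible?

infeasible

The boundaries x_2 = 0 and -2x_1 + 3x_2 = -50 meet at (25, 0), but that point violates 9x_1 - 7x_2 ≤ -60. Every candidate vertex is excluded by some other constraint, so the feasible region is empty.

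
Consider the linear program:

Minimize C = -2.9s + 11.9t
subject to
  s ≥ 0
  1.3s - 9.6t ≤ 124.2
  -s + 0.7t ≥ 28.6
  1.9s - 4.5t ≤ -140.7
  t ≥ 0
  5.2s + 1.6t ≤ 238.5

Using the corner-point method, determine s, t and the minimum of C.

Corner points and C = -2.9s + 11.9t:
  (0, 286/7) → C = 2431/5
  (0, 2385/16) → C = 56763/32
  (12119/524, 19361/262) → C = 4256467/5240

The optimum lies where s = 0 and -s + 0.7t = 28.6.
Solving simultaneously gives s = 0, t = 286/7.

s = 0, t = 286/7, minimum C = 2431/5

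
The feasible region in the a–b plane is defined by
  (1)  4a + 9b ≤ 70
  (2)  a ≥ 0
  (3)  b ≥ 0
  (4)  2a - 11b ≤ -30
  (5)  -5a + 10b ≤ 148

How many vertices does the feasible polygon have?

The feasible vertices (each the meet of two boundaries and inside every other half-plane) are:
  (0, 70/9)
  (250/31, 130/31)
  (0, 30/11)

3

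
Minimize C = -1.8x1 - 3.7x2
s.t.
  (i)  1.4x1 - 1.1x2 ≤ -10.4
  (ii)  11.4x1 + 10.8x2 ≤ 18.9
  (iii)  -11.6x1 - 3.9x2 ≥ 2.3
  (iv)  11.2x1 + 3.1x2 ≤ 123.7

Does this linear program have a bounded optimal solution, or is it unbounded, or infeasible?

unbounded

From the feasible point (-3051/922, 2417/461), moving in the direction (-10.8, 11.4) keeps every constraint satisfied while C decreases without bound.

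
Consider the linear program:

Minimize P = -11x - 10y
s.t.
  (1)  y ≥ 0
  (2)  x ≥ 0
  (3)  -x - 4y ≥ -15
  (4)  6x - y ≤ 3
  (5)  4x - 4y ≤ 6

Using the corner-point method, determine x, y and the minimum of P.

Vertices and P = -11x - 10y:
  (0, 0) → P = 0
  (1/2, 0) → P = -11/2
  (0, 15/4) → P = -75/2
  (27/25, 87/25) → P = -1167/25

The optimum lies where -x - 4y = -15 and 6x - y = 3.
Solving simultaneously gives x = 27/25, y = 87/25.

x = 27/25, y = 87/25, minimum P = -1167/25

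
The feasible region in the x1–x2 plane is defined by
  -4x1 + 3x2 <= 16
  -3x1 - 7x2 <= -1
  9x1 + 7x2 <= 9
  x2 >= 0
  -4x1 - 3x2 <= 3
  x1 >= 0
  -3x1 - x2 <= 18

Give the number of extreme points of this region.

4

Pairwise boundary intersections that survive every other constraint:
  (1/3, 0)
  (0, 1/7)
  (1, 0)
  (0, 9/7)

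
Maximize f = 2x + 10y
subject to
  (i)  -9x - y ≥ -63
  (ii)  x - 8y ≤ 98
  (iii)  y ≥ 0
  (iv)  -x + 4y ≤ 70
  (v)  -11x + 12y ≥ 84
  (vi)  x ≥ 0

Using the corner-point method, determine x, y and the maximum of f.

x = 182/37, y = 693/37, maximum f = 7294/37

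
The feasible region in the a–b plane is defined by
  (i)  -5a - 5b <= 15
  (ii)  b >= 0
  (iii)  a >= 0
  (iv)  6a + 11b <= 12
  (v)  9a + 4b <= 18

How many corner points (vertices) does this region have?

3

Intersecting each pair of boundary lines and keeping only the points that satisfy every inequality leaves:
  (0, 0)
  (2, 0)
  (0, 12/11)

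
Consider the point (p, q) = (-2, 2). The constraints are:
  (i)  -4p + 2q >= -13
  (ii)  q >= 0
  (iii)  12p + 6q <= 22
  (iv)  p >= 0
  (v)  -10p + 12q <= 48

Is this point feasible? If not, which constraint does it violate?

not feasible — violates (iv)

Constraint (iv): p = -2, which is not ≥ 0. All other constraints are satisfied.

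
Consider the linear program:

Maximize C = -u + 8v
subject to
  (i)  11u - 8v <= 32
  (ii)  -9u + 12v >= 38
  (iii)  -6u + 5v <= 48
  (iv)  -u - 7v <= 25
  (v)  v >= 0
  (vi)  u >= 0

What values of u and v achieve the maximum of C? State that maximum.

Vertices and C = -u + 8v:
  (172/15, 353/30) → C = 248/3
  (544/7, 720/7) → C = 5216/7
  (0, 19/6) → C = 76/3
  (0, 48/5) → C = 384/5

The binding constraints are 11u - 8v = 32 and -6u + 5v = 48.
Solving simultaneously gives u = 544/7, v = 720/7.

u = 544/7, v = 720/7, maximum C = 5216/7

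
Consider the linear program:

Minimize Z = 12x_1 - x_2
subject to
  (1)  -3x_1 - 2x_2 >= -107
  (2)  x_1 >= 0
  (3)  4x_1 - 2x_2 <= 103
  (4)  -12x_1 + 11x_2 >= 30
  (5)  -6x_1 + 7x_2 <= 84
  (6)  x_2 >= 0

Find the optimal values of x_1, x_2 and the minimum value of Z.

Extreme points and Z = 12x_1 - x_2:
  (1117/57, 458/19) → Z = 4010/19
  (581/33, 298/11) → Z = 2026/11
  (0, 30/11) → Z = -30/11
  (0, 12) → Z = -12

x_1 = 0, x_2 = 12, minimum Z = -12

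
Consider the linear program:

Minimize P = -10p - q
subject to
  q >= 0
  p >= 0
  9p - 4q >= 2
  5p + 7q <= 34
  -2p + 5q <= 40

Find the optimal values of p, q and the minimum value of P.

p = 34/5, q = 0, minimum P = -68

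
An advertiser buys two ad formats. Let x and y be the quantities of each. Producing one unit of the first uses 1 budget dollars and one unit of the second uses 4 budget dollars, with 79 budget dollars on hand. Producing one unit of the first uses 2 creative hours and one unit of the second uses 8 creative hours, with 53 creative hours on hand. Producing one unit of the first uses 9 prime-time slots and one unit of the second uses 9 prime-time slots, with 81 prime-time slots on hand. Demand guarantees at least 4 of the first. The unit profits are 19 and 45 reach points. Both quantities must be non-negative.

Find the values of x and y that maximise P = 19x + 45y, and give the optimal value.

Vertices and P = 19x + 45y:
  (9, 0) → P = 171
  (4, 0) → P = 76
  (4, 5) → P = 301

x = 4, y = 5, maximum P = 301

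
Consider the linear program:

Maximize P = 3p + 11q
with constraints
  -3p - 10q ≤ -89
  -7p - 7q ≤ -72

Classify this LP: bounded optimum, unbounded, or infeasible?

unbounded

From the feasible point (97/49, 407/49), moving in the direction (-7, 7) keeps every constraint satisfied while P increases without bound.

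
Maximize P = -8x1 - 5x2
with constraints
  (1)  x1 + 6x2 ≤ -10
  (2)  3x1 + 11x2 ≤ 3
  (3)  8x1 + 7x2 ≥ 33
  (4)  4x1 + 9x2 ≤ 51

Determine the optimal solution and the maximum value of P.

x1 = 268/41, x2 = -113/41, maximum P = -1579/41

Extreme points and P = -8x1 - 5x2:
  (128/7, -33/7) → P = -859/7
  (268/41, -113/41) → P = -1579/41
  (534/17, -141/17) → P = -3567/17
The feasible region is unbounded (it extends along (9, -4), (7, -8)), but P strictly decreases along every unbounded feasible direction, so there is no improving ray and the maximum is attained at a vertex.

The binding constraints are x1 + 6x2 = -10 and 8x1 + 7x2 = 33.
Solving simultaneously gives x1 = 268/41, x2 = -113/41.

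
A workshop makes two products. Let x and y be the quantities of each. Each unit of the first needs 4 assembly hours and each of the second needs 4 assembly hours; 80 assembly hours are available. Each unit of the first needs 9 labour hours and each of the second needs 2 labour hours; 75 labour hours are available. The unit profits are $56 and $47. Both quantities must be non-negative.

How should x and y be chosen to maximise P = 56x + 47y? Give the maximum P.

Corner points and P = 56x + 47y:
  (0, 0) → P = 0
  (0, 20) → P = 940
  (25/3, 0) → P = 1400/3
  (5, 15) → P = 985

The optimum lies where 4x + 4y = 80 and 9x + 2y = 75.
Solving simultaneously gives x = 5, y = 15.

x = 5, y = 15, maximum P = 985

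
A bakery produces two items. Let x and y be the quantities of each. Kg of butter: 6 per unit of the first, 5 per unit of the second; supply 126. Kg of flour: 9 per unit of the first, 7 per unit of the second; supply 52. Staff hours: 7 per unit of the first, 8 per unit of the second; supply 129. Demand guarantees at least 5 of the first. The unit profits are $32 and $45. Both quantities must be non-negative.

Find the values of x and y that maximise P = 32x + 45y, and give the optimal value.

Corner points and P = 32x + 45y:
  (52/9, 0) → P = 1664/9
  (5, 0) → P = 160
  (5, 1) → P = 205

x = 5, y = 1, maximum P = 205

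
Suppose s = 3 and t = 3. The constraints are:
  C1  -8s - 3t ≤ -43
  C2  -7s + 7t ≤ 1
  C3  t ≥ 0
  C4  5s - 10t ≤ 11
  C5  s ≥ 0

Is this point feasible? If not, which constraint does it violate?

not feasible — violates C1

Constraint C1: -8s - 3t = -33, which is not ≤ -43. All other constraints are satisfied.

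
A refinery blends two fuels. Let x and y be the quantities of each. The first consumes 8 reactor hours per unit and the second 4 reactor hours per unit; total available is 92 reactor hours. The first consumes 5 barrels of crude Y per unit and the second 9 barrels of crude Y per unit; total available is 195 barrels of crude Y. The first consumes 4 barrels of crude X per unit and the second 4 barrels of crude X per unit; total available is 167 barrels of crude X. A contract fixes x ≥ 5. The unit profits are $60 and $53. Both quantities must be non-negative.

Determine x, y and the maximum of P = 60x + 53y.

Feasible corners and P = 60x + 53y:
  (23/2, 0) → P = 690
  (5, 0) → P = 300
  (5, 13) → P = 989

At the optimal vertex, 8x + 4y = 92 and x = 5.
Solving simultaneously gives x = 5, y = 13.

x = 5, y = 13, maximum P = 989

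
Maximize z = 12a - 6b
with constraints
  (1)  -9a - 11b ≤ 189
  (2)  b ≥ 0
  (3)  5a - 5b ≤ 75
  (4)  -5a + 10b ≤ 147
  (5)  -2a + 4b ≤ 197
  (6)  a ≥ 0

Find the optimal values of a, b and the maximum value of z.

Feasible corners and z = 12a - 6b:
  (15, 0) → z = 180
  (0, 0) → z = 0
  (297/5, 222/5) → z = 2232/5
  (0, 147/10) → z = -441/5

a = 297/5, b = 222/5, maximum z = 2232/5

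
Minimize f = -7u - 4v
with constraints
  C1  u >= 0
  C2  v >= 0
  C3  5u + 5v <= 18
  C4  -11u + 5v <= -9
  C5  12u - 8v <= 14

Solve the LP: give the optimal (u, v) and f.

Vertices and f = -7u - 4v:
  (9/11, 0) → f = -63/11
  (7/6, 0) → f = -49/6
  (27/16, 153/80) → f = -1557/80
  (107/50, 73/50) → f = -1041/50

The binding constraints are 5u + 5v = 18 and 12u - 8v = 14.
Solving simultaneously gives u = 107/50, v = 73/50.

u = 107/50, v = 73/50, minimum f = -1041/50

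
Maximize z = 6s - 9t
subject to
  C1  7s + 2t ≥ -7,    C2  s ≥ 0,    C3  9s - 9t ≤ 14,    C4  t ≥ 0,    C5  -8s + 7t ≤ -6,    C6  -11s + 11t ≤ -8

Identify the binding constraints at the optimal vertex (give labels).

Feasible corners and z = 6s - 9t:
  (14/9, 0) → z = 28/3
  (3/4, 0) → z = 9/2
  (10/11, 2/11) → z = 42/11
The feasible region is unbounded (it extends along (1, 1)), but z strictly decreases along every unbounded feasible direction, so there is no improving ray and the maximum is attained at a vertex.

The maximum is at (14/9, 0). Substituting into each constraint, equality holds for C3 and C4; the remaining constraints have slack.

C3 and C4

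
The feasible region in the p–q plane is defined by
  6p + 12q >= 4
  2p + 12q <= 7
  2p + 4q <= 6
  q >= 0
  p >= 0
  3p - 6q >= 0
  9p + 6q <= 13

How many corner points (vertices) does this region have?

Of the 20 pairwise boundary intersections, those satisfying every inequality are:
  (2/3, 0)
  (1/3, 1/6)
  (7/8, 7/16)
  (19/16, 37/96)
  (13/9, 0)

5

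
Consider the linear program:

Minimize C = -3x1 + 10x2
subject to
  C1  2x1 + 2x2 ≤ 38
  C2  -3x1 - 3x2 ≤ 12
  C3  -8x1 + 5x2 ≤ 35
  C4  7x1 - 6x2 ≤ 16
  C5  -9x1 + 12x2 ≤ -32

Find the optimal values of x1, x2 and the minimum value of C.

x1 = -8/13, x2 = -44/13, minimum C = -32

Vertices and C = -3x1 + 10x2:
  (-8/13, -44/13) → C = -32
  (-16/21, -68/21) → C = -632/21
  (0, -8/3) → C = -80/3

At the optimal vertex, -3x1 - 3x2 = 12 and 7x1 - 6x2 = 16.
Solving simultaneously gives x1 = -8/13, x2 = -44/13.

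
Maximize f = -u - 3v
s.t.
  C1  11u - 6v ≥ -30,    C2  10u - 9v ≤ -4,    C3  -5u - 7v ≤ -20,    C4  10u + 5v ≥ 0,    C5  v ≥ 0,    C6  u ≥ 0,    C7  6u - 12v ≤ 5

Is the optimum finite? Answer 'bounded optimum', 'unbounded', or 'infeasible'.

bounded optimum

Extreme points and f = -u - 3v:
  (0, 5) → f = -15
  (152/115, 44/23) → f = -812/115
  (0, 20/7) → f = -60/7
The feasible region has finitely many vertices and no improving ray; the maximum is -812/115 at (152/115, 44/23).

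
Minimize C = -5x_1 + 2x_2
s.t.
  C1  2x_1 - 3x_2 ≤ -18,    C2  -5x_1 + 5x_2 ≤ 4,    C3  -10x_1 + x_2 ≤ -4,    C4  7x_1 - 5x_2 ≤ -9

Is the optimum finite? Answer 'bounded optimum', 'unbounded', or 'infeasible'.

infeasible

The boundaries 2x_1 - 3x_2 = -18 and -5x_1 + 5x_2 = 4 meet at (78/5, 82/5), but that point violates 7x_1 - 5x_2 ≤ -9. Every candidate vertex is excluded by some other constraint, so the feasible region is empty.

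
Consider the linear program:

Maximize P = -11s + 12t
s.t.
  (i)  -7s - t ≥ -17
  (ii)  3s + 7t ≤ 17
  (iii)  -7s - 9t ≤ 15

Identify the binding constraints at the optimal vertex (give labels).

(ii) and (iii)

Feasible corners and P = -11s + 12t:
  (51/23, 34/23) → P = -153/23
  (3, -4) → P = -81
  (-129/11, 82/11) → P = 2403/11

The maximum is at (-129/11, 82/11). Substituting into each constraint, equality holds for (ii) and (iii); the remaining constraints have slack.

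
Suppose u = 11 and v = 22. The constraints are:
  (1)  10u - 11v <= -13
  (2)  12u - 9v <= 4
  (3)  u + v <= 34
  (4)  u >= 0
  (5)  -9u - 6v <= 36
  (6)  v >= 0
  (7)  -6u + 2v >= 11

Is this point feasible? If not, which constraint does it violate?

Constraint (7): -6u + 2v = -22, which is not ≥ 11. All other constraints are satisfied.

not feasible — violates (7)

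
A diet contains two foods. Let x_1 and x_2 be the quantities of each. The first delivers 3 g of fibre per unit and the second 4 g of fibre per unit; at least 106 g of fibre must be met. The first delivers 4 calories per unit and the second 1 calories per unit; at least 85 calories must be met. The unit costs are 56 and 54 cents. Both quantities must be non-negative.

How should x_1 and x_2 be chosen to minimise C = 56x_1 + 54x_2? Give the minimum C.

x_1 = 18, x_2 = 13, minimum C = 1710

Corner points and C = 56x_1 + 54x_2:
  (0, 85) → C = 4590
  (106/3, 0) → C = 5936/3
  (18, 13) → C = 1710
The feasible region is unbounded (it extends along (0, 1), (1, 0)), but C strictly increases along every unbounded feasible direction, so there is no improving ray and the minimum is attained at a vertex.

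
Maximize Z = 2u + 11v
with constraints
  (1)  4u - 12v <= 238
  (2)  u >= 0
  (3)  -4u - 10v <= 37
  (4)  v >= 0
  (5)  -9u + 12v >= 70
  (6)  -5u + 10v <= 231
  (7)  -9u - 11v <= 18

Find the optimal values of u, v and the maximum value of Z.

Extreme points and Z = 2u + 11v:
  (0, 35/6) → Z = 385/6
  (0, 231/10) → Z = 2541/10
  (1036/15, 1729/30) → Z = 7721/10

u = 1036/15, v = 1729/30, maximum Z = 7721/10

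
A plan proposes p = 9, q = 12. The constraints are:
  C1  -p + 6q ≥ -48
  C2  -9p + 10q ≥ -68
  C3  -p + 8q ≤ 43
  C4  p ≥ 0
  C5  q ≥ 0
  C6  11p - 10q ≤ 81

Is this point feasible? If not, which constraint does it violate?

Constraint C3: -p + 8q = 87, which is not ≤ 43. All other constraints are satisfied.

not feasible — violates C3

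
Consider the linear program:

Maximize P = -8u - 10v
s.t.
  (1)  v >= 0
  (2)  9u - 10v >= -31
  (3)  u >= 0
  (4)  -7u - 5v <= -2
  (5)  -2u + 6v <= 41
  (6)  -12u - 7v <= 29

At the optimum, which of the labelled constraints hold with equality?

Feasible corners and P = -8u - 10v:
  (2/7, 0) → P = -16/7
  (0, 31/10) → P = -31
  (112/17, 307/34) → P = -143
  (0, 2/5) → P = -4
The feasible region is unbounded (it extends along (3, 1), (1, 0)), but P strictly decreases along every unbounded feasible direction, so there is no improving ray and the maximum is attained at a vertex.

The maximum is at (2/7, 0). Substituting into each constraint, equality holds for (1) and (4); the remaining constraints have slack.

(1) and (4)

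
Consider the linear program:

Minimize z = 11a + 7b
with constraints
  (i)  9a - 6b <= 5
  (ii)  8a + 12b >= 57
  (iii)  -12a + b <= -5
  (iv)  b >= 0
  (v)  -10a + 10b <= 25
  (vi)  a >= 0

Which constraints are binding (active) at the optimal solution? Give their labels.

(ii) and (v)

Corner points and z = 11a + 7b:
  (67/26, 473/156) → z = 7733/156
  (20/3, 55/6) → z = 275/2
  (27/20, 77/20) → z = 209/5

The minimum is at (27/20, 77/20). Substituting into each constraint, equality holds for (ii) and (v); the remaining constraints have slack.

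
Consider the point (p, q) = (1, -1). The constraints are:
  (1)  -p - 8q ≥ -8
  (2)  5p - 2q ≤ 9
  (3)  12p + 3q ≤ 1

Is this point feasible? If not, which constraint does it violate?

not feasible — violates (3)

Constraint (3): 12p + 3q = 9, which is not ≤ 1. All other constraints are satisfied.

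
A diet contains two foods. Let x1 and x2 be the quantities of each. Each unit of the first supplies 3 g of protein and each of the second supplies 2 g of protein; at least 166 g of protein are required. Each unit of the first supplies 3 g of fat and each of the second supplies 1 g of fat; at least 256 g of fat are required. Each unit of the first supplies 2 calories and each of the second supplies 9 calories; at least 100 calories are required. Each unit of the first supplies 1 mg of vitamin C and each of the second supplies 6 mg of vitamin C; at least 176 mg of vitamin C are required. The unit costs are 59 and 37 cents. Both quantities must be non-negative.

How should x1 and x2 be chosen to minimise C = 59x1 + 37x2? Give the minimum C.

x1 = 80, x2 = 16, minimum C = 5312

Extreme points and C = 59x1 + 37x2:
  (0, 256) → C = 9472
  (176, 0) → C = 10384
  (80, 16) → C = 5312
The feasible region is unbounded (it extends along (0, 1), (1, 0)), but C strictly increases along every unbounded feasible direction, so there is no improving ray and the minimum is attained at a vertex.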